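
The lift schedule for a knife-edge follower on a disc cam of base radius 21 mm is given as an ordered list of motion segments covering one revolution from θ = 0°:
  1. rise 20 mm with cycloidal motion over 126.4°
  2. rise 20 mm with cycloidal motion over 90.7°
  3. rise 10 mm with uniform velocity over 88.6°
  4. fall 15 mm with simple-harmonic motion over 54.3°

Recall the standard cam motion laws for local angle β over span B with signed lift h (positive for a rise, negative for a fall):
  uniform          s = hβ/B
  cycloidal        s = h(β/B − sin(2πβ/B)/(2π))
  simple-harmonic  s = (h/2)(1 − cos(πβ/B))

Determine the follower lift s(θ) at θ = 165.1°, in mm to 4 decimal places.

seg 1 [0°–126.4°] cycloidal, h=20: full span → s += 20 → s = 20.0000
seg 2 [126.4°–217.1°] cycloidal, h=20: θ=165.1° here. β=38.7, B=90.7. 20·(0.4267 − sin(2π·0.4267)/(2π)) = 7.1186 → s = 27.1186

27.1186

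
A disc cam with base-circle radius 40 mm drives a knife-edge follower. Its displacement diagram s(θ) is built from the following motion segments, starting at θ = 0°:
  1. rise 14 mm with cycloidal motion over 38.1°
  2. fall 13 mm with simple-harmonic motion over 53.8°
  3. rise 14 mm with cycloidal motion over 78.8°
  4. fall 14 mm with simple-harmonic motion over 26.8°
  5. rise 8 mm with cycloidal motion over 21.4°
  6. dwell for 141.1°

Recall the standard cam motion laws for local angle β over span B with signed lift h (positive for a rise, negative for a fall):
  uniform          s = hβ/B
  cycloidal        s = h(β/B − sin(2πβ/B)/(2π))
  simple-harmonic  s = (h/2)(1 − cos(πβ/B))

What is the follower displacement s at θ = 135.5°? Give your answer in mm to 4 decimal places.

seg 1 [0°–38.1°] cycloidal, h=14: full span → s += 14 → s = 14.0000
seg 2 [38.1°–91.9°] simple-harmonic, h=-13: full span → s += -13 → s = 1.0000
seg 3 [91.9°–170.7°] cycloidal, h=14: θ=135.5° here. β=43.6, B=78.8. 14·(0.5533 − sin(2π·0.5533)/(2π)) = 8.4785 → s = 9.4785

9.4785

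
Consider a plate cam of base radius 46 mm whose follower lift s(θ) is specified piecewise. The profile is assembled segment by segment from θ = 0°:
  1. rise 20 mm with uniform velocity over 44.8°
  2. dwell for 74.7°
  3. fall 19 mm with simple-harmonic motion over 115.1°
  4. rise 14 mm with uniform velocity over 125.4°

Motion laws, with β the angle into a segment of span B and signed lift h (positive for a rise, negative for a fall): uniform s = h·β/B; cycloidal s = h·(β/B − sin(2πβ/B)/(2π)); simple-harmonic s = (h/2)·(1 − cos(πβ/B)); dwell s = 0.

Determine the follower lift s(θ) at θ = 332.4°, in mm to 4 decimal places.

seg 1 [0°–44.8°] uniform, h=20: full span → s += 20 → s = 20.0000
seg 2 [44.8°–119.5°] dwell: s stays 20.0000
seg 3 [119.5°–234.6°] simple-harmonic, h=-19: full span → s += -19 → s = 1.0000
seg 4 [234.6°–360°] uniform, h=14: θ=332.4° here. β=97.8, B=125.4. 14·97.8/125.4 = 10.9187 → s = 11.9187

11.9187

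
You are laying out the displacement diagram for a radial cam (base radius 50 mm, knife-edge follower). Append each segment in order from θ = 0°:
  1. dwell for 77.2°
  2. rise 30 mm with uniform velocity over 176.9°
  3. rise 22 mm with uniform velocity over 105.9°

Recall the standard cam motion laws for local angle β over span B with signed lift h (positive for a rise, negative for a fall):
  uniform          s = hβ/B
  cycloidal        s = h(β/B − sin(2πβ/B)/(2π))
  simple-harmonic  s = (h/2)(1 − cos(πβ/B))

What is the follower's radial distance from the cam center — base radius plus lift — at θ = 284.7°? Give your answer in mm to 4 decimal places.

seg 1 [0°–77.2°] dwell: s stays 0.0000
seg 2 [77.2°–254.1°] uniform, h=30: full span → s += 30 → s = 30.0000
seg 3 [254.1°–360°] uniform, h=22: θ=284.7° here. β=30.6, B=105.9. 22·30.6/105.9 = 6.3569 → s = 36.3569
radial distance = base radius + s = 50 + 36.3569 = 86.3569

86.3569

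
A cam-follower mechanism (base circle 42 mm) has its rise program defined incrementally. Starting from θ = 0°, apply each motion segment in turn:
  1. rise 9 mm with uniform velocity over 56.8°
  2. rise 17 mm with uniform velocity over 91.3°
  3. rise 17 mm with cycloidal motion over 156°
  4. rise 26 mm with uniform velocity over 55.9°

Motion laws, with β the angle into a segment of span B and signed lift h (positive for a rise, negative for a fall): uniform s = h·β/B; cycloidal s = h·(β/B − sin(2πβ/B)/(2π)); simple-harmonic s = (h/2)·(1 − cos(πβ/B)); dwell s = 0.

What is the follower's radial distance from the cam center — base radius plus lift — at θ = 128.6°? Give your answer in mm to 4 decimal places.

seg 1 [0°–56.8°] uniform, h=9: full span → s += 9 → s = 9.0000
seg 2 [56.8°–148.1°] uniform, h=17: θ=128.6° here. β=71.8, B=91.3. 17·71.8/91.3 = 13.3691 → s = 22.3691
radial distance = base radius + s = 42 + 22.3691 = 64.3691

64.3691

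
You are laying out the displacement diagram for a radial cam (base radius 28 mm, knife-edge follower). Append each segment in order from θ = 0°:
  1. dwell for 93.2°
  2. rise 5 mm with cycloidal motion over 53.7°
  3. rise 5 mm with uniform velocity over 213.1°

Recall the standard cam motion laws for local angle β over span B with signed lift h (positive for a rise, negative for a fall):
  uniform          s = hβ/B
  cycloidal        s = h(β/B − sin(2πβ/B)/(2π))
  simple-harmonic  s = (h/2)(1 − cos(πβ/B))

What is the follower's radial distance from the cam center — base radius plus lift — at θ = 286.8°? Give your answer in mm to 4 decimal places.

seg 1 [0°–93.2°] dwell: s stays 0.0000
seg 2 [93.2°–146.9°] cycloidal, h=5: full span → s += 5 → s = 5.0000
seg 3 [146.9°–360°] uniform, h=5: θ=286.8° here. β=139.9, B=213.1. 5·139.9/213.1 = 3.2825 → s = 8.2825
radial distance = base radius + s = 28 + 8.2825 = 36.2825

36.2825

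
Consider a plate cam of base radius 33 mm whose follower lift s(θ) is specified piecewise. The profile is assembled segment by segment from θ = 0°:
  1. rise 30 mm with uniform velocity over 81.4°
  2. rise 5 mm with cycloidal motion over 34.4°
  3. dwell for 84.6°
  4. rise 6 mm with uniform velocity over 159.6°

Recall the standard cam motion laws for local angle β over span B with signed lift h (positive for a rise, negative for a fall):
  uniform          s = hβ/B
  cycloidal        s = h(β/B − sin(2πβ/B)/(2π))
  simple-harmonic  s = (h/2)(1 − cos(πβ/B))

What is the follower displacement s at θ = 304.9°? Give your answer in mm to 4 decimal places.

seg 1 [0°–81.4°] uniform, h=30: full span → s += 30 → s = 30.0000
seg 2 [81.4°–115.8°] cycloidal, h=5: full span → s += 5 → s = 35.0000
seg 3 [115.8°–200.4°] dwell: s stays 35.0000
seg 4 [200.4°–360°] uniform, h=6: θ=304.9° here. β=104.5, B=159.6. 6·104.5/159.6 = 3.9286 → s = 38.9286

38.9286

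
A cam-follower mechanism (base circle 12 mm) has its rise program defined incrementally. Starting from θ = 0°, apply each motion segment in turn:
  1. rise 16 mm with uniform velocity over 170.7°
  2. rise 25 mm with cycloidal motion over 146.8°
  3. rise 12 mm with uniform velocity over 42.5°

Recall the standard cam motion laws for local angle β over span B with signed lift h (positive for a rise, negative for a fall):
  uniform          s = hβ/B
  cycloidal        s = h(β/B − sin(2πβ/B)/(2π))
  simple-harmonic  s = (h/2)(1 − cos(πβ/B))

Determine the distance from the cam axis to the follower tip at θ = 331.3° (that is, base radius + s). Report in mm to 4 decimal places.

seg 1 [0°–170.7°] uniform, h=16: full span → s += 16 → s = 16.0000
seg 2 [170.7°–317.5°] cycloidal, h=25: full span → s += 25 → s = 41.0000
seg 3 [317.5°–360°] uniform, h=12: θ=331.3° here. β=13.8, B=42.5. 12·13.8/42.5 = 3.8965 → s = 44.8965
radial distance = base radius + s = 12 + 44.8965 = 56.8965

56.8965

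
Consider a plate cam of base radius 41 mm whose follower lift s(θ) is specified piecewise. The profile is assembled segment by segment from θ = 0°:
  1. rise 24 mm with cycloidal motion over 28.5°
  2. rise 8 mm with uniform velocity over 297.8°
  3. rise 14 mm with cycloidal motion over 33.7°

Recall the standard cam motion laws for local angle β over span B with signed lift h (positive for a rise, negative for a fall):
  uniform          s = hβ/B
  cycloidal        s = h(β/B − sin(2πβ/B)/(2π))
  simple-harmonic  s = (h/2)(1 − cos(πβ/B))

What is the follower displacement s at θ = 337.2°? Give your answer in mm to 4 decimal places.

seg 1 [0°–28.5°] cycloidal, h=24: full span → s += 24 → s = 24.0000
seg 2 [28.5°–326.3°] uniform, h=8: full span → s += 8 → s = 32.0000
seg 3 [326.3°–360°] cycloidal, h=14: θ=337.2° here. β=10.9, B=33.7. 14·(0.3234 − sin(2π·0.3234)/(2π)) = 2.5331 → s = 34.5331

34.5331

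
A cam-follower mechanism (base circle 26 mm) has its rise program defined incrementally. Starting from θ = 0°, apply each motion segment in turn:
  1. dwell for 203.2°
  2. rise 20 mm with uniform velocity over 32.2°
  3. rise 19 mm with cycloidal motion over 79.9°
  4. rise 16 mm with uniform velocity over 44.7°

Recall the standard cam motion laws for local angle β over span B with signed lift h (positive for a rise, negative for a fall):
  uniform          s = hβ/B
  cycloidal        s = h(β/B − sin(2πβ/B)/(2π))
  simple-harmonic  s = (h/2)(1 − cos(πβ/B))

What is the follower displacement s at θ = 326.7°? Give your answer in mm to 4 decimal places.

seg 1 [0°–203.2°] dwell: s stays 0.0000
seg 2 [203.2°–235.4°] uniform, h=20: full span → s += 20 → s = 20.0000
seg 3 [235.4°–315.3°] cycloidal, h=19: full span → s += 19 → s = 39.0000
seg 4 [315.3°–360°] uniform, h=16: θ=326.7° here. β=11.4, B=44.7. 16·11.4/44.7 = 4.0805 → s = 43.0805

43.0805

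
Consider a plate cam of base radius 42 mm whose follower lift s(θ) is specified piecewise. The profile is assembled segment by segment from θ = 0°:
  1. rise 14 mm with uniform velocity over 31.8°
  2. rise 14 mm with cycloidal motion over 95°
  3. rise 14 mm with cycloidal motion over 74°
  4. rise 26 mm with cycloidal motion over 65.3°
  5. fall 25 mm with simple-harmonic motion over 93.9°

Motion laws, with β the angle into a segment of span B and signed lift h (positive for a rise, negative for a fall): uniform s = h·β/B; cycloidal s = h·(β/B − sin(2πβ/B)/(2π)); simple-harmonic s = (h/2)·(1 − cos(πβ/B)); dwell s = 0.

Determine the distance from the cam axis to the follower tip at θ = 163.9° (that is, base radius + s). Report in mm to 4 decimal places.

seg 1 [0°–31.8°] uniform, h=14: full span → s += 14 → s = 14.0000
seg 2 [31.8°–126.8°] cycloidal, h=14: full span → s += 14 → s = 28.0000
seg 3 [126.8°–200.8°] cycloidal, h=14: θ=163.9° here. β=37.1, B=74. 14·(0.5014 − sin(2π·0.5014)/(2π)) = 7.0378 → s = 35.0378
radial distance = base radius + s = 42 + 35.0378 = 77.0378

77.0378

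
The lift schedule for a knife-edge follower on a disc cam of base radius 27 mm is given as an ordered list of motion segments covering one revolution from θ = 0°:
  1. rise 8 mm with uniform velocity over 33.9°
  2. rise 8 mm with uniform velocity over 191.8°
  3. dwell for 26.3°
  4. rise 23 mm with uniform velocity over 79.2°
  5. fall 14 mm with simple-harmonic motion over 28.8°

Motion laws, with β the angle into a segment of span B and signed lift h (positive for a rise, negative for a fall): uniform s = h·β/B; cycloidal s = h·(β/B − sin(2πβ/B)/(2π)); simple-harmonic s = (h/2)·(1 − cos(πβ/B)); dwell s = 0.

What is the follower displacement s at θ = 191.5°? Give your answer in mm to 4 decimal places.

seg 1 [0°–33.9°] uniform, h=8: full span → s += 8 → s = 8.0000
seg 2 [33.9°–225.7°] uniform, h=8: θ=191.5° here. β=157.6, B=191.8. 8·157.6/191.8 = 6.5735 → s = 14.5735

14.5735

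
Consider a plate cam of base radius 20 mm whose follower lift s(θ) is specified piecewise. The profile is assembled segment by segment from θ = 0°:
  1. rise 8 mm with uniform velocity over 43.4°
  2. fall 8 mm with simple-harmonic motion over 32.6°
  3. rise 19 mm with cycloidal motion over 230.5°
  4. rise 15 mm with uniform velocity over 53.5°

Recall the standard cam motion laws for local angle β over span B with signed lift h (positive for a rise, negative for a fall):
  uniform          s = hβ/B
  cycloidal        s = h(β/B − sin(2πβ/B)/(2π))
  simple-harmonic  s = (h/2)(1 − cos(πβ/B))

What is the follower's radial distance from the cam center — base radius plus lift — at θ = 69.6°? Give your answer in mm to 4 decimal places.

seg 1 [0°–43.4°] uniform, h=8: full span → s += 8 → s = 8.0000
seg 2 [43.4°–76°] simple-harmonic, h=-8: θ=69.6° here. β=26.2, B=32.6. -8/2·(1 − cos(π·0.8037)) = -7.2630 → s = 0.7370
radial distance = base radius + s = 20 + 0.7370 = 20.7370

20.7370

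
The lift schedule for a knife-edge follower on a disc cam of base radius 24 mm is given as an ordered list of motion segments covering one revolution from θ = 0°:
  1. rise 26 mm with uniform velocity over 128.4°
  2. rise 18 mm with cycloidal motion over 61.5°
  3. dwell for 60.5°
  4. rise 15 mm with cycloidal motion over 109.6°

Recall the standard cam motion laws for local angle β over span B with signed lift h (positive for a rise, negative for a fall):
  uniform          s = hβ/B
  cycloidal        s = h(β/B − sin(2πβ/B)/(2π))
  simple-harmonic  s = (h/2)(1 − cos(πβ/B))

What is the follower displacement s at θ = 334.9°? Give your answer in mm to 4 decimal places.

seg 1 [0°–128.4°] uniform, h=26: full span → s += 26 → s = 26.0000
seg 2 [128.4°–189.9°] cycloidal, h=18: full span → s += 18 → s = 44.0000
seg 3 [189.9°–250.4°] dwell: s stays 44.0000
seg 4 [250.4°–360°] cycloidal, h=15: θ=334.9° here. β=84.5, B=109.6. 15·(0.7710 − sin(2π·0.7710)/(2π)) = 13.9314 → s = 57.9314

57.9314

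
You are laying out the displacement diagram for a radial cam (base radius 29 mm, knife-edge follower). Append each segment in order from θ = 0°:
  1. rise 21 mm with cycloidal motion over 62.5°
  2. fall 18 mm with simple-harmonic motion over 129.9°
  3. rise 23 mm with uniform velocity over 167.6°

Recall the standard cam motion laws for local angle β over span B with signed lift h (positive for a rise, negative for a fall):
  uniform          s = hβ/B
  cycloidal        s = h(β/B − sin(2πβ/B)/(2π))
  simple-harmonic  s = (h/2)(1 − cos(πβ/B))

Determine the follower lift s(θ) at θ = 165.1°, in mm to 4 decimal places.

seg 1 [0°–62.5°] cycloidal, h=21: full span → s += 21 → s = 21.0000
seg 2 [62.5°–192.4°] simple-harmonic, h=-18: θ=165.1° here. β=102.6, B=129.9. -18/2·(1 − cos(π·0.7898)) = -16.1086 → s = 4.8914

4.8914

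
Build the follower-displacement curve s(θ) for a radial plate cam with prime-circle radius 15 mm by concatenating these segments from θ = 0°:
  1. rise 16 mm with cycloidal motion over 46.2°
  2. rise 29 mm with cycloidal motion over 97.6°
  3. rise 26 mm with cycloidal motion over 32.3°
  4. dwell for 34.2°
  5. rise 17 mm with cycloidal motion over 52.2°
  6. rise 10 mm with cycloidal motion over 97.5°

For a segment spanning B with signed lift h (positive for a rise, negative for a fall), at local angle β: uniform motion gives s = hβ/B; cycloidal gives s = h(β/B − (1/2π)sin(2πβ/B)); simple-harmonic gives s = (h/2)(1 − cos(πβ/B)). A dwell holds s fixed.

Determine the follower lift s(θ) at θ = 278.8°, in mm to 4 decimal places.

seg 1 [0°–46.2°] cycloidal, h=16: full span → s += 16 → s = 16.0000
seg 2 [46.2°–143.8°] cycloidal, h=29: full span → s += 29 → s = 45.0000
seg 3 [143.8°–176.1°] cycloidal, h=26: full span → s += 26 → s = 71.0000
seg 4 [176.1°–210.3°] dwell: s stays 71.0000
seg 5 [210.3°–262.5°] cycloidal, h=17: full span → s += 17 → s = 88.0000
seg 6 [262.5°–360°] cycloidal, h=10: θ=278.8° here. β=16.3, B=97.5. 10·(0.1672 − sin(2π·0.1672)/(2π)) = 0.2909 → s = 88.2909

88.2909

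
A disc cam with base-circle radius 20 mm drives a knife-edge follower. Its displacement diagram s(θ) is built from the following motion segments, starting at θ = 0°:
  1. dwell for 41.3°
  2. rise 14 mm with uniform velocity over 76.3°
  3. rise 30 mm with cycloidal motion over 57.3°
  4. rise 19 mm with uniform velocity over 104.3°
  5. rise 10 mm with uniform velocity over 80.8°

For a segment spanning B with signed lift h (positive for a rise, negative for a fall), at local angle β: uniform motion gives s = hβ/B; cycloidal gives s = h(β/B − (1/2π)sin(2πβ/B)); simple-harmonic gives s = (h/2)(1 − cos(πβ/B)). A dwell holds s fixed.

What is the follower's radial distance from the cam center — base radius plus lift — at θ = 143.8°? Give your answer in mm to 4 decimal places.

seg 1 [0°–41.3°] dwell: s stays 0.0000
seg 2 [41.3°–117.6°] uniform, h=14: full span → s += 14 → s = 14.0000
seg 3 [117.6°–174.9°] cycloidal, h=30: θ=143.8° here. β=26.2, B=57.3. 30·(0.4572 − sin(2π·0.4572)/(2π)) = 12.4499 → s = 26.4499
radial distance = base radius + s = 20 + 26.4499 = 46.4499

46.4499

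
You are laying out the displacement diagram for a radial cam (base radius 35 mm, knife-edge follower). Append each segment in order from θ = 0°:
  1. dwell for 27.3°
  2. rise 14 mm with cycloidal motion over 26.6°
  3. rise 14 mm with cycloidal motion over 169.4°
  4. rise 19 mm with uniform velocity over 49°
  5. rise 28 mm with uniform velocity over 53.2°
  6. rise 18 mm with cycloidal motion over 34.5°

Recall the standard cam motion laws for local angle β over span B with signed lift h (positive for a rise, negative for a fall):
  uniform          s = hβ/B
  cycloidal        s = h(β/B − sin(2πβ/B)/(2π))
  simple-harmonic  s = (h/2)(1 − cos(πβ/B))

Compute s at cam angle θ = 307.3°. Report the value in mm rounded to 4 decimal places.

seg 1 [0°–27.3°] dwell: s stays 0.0000
seg 2 [27.3°–53.9°] cycloidal, h=14: full span → s += 14 → s = 14.0000
seg 3 [53.9°–223.3°] cycloidal, h=14: full span → s += 14 → s = 28.0000
seg 4 [223.3°–272.3°] uniform, h=19: full span → s += 19 → s = 47.0000
seg 5 [272.3°–325.5°] uniform, h=28: θ=307.3° here. β=35, B=53.2. 28·35/53.2 = 18.4211 → s = 65.4211

65.4211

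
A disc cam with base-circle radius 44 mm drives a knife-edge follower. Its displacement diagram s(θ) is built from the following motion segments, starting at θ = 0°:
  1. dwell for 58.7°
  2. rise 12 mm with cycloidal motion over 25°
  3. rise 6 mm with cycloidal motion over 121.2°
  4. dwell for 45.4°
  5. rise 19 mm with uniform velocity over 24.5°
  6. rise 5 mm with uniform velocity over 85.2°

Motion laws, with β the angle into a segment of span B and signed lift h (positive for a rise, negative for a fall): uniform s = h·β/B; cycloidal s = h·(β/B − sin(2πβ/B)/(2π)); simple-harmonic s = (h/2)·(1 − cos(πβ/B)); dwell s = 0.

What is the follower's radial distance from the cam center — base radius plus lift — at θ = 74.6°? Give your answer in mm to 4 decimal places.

seg 1 [0°–58.7°] dwell: s stays 0.0000
seg 2 [58.7°–83.7°] cycloidal, h=12: θ=74.6° here. β=15.9, B=25. 12·(0.6360 − sin(2π·0.6360)/(2π)) = 9.0725 → s = 9.0725
radial distance = base radius + s = 44 + 9.0725 = 53.0725

53.0725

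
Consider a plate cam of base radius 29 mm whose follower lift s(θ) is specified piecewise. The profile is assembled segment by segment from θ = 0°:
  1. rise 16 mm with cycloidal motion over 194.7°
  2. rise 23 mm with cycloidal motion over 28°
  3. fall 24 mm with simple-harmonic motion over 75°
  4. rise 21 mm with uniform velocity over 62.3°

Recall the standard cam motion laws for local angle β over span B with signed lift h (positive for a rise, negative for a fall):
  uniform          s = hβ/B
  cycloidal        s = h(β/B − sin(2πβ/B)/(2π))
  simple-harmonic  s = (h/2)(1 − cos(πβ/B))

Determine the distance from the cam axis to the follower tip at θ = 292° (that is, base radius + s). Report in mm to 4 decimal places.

seg 1 [0°–194.7°] cycloidal, h=16: full span → s += 16 → s = 16.0000
seg 2 [194.7°–222.7°] cycloidal, h=23: full span → s += 23 → s = 39.0000
seg 3 [222.7°–297.7°] simple-harmonic, h=-24: θ=292° here. β=69.3, B=75. -24/2·(1 − cos(π·0.9240)) = -23.6596 → s = 15.3404
radial distance = base radius + s = 29 + 15.3404 = 44.3404

44.3404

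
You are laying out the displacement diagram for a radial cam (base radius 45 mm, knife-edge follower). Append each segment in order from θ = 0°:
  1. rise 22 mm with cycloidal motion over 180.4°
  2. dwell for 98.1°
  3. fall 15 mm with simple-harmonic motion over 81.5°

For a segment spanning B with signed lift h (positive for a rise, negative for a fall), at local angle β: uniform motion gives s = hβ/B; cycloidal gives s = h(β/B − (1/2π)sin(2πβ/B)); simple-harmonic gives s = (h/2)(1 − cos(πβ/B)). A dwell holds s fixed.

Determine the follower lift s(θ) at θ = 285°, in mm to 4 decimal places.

seg 1 [0°–180.4°] cycloidal, h=22: full span → s += 22 → s = 22.0000
seg 2 [180.4°–278.5°] dwell: s stays 22.0000
seg 3 [278.5°–360°] simple-harmonic, h=-15: θ=285° here. β=6.5, B=81.5. -15/2·(1 − cos(π·0.0798)) = -0.2342 → s = 21.7658

21.7658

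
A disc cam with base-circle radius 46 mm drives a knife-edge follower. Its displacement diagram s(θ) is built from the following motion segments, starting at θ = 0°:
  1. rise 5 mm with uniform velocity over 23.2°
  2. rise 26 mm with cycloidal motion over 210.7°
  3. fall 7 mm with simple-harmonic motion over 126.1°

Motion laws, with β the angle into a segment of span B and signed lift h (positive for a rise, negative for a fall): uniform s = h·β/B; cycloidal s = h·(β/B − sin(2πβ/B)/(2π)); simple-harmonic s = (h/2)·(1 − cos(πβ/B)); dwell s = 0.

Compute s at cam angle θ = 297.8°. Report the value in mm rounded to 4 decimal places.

seg 1 [0°–23.2°] uniform, h=5: full span → s += 5 → s = 5.0000
seg 2 [23.2°–233.9°] cycloidal, h=26: full span → s += 26 → s = 31.0000
seg 3 [233.9°–360°] simple-harmonic, h=-7: θ=297.8° here. β=63.9, B=126.1. -7/2·(1 − cos(π·0.5067)) = -3.5741 → s = 27.4259

27.4259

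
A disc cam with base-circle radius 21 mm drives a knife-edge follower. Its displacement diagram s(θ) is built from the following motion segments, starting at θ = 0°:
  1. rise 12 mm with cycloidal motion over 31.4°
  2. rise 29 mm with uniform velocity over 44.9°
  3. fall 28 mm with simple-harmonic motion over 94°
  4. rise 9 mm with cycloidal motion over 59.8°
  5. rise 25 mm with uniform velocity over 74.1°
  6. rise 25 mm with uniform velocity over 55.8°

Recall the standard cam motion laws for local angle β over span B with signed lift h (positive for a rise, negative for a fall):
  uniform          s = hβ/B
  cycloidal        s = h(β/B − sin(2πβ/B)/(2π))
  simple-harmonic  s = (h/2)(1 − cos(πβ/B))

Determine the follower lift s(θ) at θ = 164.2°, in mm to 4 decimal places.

seg 1 [0°–31.4°] cycloidal, h=12: full span → s += 12 → s = 12.0000
seg 2 [31.4°–76.3°] uniform, h=29: full span → s += 29 → s = 41.0000
seg 3 [76.3°–170.3°] simple-harmonic, h=-28: θ=164.2° here. β=87.9, B=94. -28/2·(1 − cos(π·0.9351)) = -27.7101 → s = 13.2899

13.2899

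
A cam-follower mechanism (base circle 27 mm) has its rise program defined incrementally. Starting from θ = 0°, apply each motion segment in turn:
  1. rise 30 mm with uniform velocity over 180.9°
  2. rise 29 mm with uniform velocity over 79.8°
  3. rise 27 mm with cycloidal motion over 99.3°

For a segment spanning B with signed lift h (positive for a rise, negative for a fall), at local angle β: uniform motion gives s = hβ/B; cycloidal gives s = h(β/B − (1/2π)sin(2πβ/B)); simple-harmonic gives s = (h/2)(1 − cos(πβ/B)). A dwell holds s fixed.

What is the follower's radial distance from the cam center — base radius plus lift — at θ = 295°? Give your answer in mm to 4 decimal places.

seg 1 [0°–180.9°] uniform, h=30: full span → s += 30 → s = 30.0000
seg 2 [180.9°–260.7°] uniform, h=29: full span → s += 29 → s = 59.0000
seg 3 [260.7°–360°] cycloidal, h=27: θ=295° here. β=34.3, B=99.3. 27·(0.3454 − sin(2π·0.3454)/(2π)) = 5.7785 → s = 64.7785
radial distance = base radius + s = 27 + 64.7785 = 91.7785

91.7785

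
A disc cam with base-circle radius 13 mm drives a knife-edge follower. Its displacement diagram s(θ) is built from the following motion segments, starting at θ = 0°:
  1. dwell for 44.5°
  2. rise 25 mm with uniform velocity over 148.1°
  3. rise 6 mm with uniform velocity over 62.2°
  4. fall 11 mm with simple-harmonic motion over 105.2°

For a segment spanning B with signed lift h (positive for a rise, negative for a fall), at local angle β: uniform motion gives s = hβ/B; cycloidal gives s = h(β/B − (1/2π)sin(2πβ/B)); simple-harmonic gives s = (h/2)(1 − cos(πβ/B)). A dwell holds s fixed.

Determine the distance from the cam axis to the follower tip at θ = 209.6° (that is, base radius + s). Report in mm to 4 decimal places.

seg 1 [0°–44.5°] dwell: s stays 0.0000
seg 2 [44.5°–192.6°] uniform, h=25: full span → s += 25 → s = 25.0000
seg 3 [192.6°–254.8°] uniform, h=6: θ=209.6° here. β=17, B=62.2. 6·17/62.2 = 1.6399 → s = 26.6399
radial distance = base radius + s = 13 + 26.6399 = 39.6399

39.6399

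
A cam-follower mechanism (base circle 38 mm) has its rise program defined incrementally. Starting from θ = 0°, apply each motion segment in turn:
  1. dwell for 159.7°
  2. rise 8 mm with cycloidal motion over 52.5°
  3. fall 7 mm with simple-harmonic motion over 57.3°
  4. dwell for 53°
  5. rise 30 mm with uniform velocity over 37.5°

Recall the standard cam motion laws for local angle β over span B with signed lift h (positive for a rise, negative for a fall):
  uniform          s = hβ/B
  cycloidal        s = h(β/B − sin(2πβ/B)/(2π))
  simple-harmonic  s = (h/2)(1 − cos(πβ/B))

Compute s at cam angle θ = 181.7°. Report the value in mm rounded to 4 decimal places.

seg 1 [0°–159.7°] dwell: s stays 0.0000
seg 2 [159.7°–212.2°] cycloidal, h=8: θ=181.7° here. β=22, B=52.5. 8·(0.4190 − sin(2π·0.4190)/(2π)) = 2.7323 → s = 2.7323

2.7323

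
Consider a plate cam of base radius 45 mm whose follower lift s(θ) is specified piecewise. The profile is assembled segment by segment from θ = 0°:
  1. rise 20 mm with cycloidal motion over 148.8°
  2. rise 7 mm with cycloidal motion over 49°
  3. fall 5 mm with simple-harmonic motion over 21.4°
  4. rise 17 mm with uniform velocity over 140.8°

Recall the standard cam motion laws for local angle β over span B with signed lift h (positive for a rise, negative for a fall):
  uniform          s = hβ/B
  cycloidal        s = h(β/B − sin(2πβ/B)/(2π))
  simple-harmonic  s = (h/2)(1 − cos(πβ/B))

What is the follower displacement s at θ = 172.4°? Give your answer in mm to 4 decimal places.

seg 1 [0°–148.8°] cycloidal, h=20: full span → s += 20 → s = 20.0000
seg 2 [148.8°–197.8°] cycloidal, h=7: θ=172.4° here. β=23.6, B=49. 7·(0.4816 − sin(2π·0.4816)/(2π)) = 3.2431 → s = 23.2431

23.2431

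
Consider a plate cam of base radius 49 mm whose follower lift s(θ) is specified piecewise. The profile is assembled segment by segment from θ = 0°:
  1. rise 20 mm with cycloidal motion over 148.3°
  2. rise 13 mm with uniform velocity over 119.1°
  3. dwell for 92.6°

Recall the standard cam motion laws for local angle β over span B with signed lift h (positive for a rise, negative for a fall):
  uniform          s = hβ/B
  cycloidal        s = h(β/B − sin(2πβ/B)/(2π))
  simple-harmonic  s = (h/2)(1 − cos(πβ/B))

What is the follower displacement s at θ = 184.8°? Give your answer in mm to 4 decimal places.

seg 1 [0°–148.3°] cycloidal, h=20: full span → s += 20 → s = 20.0000
seg 2 [148.3°–267.4°] uniform, h=13: θ=184.8° here. β=36.5, B=119.1. 13·36.5/119.1 = 3.9840 → s = 23.9840

23.9840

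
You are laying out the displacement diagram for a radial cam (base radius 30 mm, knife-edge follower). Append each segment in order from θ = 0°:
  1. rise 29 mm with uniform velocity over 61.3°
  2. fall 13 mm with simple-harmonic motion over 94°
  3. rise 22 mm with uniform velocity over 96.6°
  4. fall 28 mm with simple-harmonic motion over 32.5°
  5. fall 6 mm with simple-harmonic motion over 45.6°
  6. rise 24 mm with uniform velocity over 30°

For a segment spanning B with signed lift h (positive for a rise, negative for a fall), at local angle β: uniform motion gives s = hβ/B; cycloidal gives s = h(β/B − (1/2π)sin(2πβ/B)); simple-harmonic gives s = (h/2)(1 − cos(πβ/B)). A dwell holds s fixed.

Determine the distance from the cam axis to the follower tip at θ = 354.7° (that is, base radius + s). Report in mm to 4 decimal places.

seg 1 [0°–61.3°] uniform, h=29: full span → s += 29 → s = 29.0000
seg 2 [61.3°–155.3°] simple-harmonic, h=-13: full span → s += -13 → s = 16.0000
seg 3 [155.3°–251.9°] uniform, h=22: full span → s += 22 → s = 38.0000
seg 4 [251.9°–284.4°] simple-harmonic, h=-28: full span → s += -28 → s = 10.0000
seg 5 [284.4°–330°] simple-harmonic, h=-6: full span → s += -6 → s = 4.0000
seg 6 [330°–360°] uniform, h=24: θ=354.7° here. β=24.7, B=30. 24·24.7/30 = 19.7600 → s = 23.7600
radial distance = base radius + s = 30 + 23.7600 = 53.7600

53.7600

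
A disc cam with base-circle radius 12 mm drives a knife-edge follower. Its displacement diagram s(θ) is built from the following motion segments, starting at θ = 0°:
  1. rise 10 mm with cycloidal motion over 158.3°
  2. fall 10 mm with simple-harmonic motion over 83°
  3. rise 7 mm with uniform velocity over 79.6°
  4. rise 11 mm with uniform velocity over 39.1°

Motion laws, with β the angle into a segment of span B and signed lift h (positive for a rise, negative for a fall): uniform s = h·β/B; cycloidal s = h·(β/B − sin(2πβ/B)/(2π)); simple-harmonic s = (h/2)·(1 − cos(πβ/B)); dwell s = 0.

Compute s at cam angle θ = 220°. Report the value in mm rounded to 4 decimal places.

seg 1 [0°–158.3°] cycloidal, h=10: full span → s += 10 → s = 10.0000
seg 2 [158.3°–241.3°] simple-harmonic, h=-10: θ=220° here. β=61.7, B=83. -10/2·(1 − cos(π·0.7434)) = -8.4612 → s = 1.5388

1.5388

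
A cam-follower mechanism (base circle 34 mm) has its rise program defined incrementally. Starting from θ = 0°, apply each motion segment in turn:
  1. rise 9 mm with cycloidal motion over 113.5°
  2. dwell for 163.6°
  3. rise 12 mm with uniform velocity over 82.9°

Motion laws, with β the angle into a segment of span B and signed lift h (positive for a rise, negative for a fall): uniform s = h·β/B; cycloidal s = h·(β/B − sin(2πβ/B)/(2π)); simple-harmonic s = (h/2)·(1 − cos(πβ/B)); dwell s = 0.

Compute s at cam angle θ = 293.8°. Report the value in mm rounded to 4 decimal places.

seg 1 [0°–113.5°] cycloidal, h=9: full span → s += 9 → s = 9.0000
seg 2 [113.5°–277.1°] dwell: s stays 9.0000
seg 3 [277.1°–360°] uniform, h=12: θ=293.8° here. β=16.7, B=82.9. 12·16.7/82.9 = 2.4174 → s = 11.4174

11.4174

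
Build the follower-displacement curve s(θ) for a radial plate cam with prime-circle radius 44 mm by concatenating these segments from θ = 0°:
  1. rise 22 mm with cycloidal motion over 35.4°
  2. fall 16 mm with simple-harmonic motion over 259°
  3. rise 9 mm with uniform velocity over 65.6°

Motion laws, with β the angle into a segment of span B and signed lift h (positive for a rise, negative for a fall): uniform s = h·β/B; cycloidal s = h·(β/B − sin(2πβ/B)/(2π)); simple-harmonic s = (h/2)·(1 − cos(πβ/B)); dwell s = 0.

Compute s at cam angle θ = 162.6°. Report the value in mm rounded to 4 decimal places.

seg 1 [0°–35.4°] cycloidal, h=22: full span → s += 22 → s = 22.0000
seg 2 [35.4°–294.4°] simple-harmonic, h=-16: θ=162.6° here. β=127.2, B=259. -16/2·(1 − cos(π·0.4911)) = -7.7768 → s = 14.2232

14.2232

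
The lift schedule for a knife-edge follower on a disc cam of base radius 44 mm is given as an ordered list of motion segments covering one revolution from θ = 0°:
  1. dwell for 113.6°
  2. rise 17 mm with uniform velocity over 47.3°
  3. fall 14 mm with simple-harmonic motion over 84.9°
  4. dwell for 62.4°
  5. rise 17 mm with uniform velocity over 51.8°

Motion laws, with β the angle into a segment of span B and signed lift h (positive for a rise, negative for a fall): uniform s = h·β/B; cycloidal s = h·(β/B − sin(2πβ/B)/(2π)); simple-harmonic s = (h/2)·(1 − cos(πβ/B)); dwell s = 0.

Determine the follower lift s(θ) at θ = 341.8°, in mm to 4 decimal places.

seg 1 [0°–113.6°] dwell: s stays 0.0000
seg 2 [113.6°–160.9°] uniform, h=17: full span → s += 17 → s = 17.0000
seg 3 [160.9°–245.8°] simple-harmonic, h=-14: full span → s += -14 → s = 3.0000
seg 4 [245.8°–308.2°] dwell: s stays 3.0000
seg 5 [308.2°–360°] uniform, h=17: θ=341.8° here. β=33.6, B=51.8. 17·33.6/51.8 = 11.0270 → s = 14.0270

14.0270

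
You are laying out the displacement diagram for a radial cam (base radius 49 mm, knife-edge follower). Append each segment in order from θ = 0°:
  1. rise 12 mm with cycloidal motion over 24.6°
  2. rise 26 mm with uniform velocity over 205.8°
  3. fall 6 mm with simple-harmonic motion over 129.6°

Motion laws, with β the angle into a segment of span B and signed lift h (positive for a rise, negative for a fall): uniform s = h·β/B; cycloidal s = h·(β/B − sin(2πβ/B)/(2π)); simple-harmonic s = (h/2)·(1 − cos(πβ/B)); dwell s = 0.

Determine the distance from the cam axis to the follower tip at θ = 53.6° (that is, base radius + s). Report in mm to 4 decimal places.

seg 1 [0°–24.6°] cycloidal, h=12: full span → s += 12 → s = 12.0000
seg 2 [24.6°–230.4°] uniform, h=26: θ=53.6° here. β=29, B=205.8. 26·29/205.8 = 3.6638 → s = 15.6638
radial distance = base radius + s = 49 + 15.6638 = 64.6638

64.6638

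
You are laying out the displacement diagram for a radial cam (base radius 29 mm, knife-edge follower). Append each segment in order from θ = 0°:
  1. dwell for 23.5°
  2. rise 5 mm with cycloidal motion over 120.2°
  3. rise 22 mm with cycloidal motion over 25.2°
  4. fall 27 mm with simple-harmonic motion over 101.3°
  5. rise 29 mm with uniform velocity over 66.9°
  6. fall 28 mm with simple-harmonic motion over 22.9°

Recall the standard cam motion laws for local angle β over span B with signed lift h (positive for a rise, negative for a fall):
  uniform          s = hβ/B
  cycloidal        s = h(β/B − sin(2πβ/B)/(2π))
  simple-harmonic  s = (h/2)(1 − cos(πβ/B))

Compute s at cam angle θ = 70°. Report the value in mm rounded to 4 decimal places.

seg 1 [0°–23.5°] dwell: s stays 0.0000
seg 2 [23.5°–143.7°] cycloidal, h=5: θ=70° here. β=46.5, B=120.2. 5·(0.3869 − sin(2π·0.3869)/(2π)) = 1.4150 → s = 1.4150

1.4150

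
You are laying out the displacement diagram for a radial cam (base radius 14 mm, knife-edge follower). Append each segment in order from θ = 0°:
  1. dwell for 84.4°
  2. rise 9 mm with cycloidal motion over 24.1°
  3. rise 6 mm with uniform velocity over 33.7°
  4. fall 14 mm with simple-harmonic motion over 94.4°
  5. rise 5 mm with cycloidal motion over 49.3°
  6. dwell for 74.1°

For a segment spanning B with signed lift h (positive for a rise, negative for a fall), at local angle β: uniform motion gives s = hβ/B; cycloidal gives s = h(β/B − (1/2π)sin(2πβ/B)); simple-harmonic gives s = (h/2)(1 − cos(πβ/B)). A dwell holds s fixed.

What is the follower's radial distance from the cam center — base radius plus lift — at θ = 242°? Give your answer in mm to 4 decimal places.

seg 1 [0°–84.4°] dwell: s stays 0.0000
seg 2 [84.4°–108.5°] cycloidal, h=9: full span → s += 9 → s = 9.0000
seg 3 [108.5°–142.2°] uniform, h=6: full span → s += 6 → s = 15.0000
seg 4 [142.2°–236.6°] simple-harmonic, h=-14: full span → s += -14 → s = 1.0000
seg 5 [236.6°–285.9°] cycloidal, h=5: θ=242° here. β=5.4, B=49.3. 5·(0.1095 − sin(2π·0.1095)/(2π)) = 0.0422 → s = 1.0422
radial distance = base radius + s = 14 + 1.0422 = 15.0422

15.0422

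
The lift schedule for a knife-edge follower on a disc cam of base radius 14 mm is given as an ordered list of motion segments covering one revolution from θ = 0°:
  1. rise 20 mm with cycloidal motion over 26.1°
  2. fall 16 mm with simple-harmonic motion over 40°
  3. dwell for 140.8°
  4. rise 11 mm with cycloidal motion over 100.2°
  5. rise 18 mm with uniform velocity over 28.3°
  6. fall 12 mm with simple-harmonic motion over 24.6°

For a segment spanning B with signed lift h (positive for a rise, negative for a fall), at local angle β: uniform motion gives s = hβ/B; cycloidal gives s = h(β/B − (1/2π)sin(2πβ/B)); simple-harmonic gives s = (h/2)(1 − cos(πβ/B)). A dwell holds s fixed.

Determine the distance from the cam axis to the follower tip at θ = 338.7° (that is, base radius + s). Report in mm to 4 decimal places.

seg 1 [0°–26.1°] cycloidal, h=20: full span → s += 20 → s = 20.0000
seg 2 [26.1°–66.1°] simple-harmonic, h=-16: full span → s += -16 → s = 4.0000
seg 3 [66.1°–206.9°] dwell: s stays 4.0000
seg 4 [206.9°–307.1°] cycloidal, h=11: full span → s += 11 → s = 15.0000
seg 5 [307.1°–335.4°] uniform, h=18: full span → s += 18 → s = 33.0000
seg 6 [335.4°–360°] simple-harmonic, h=-12: θ=338.7° here. β=3.3, B=24.6. -12/2·(1 − cos(π·0.1341)) = -0.5250 → s = 32.4750
radial distance = base radius + s = 14 + 32.4750 = 46.4750

46.4750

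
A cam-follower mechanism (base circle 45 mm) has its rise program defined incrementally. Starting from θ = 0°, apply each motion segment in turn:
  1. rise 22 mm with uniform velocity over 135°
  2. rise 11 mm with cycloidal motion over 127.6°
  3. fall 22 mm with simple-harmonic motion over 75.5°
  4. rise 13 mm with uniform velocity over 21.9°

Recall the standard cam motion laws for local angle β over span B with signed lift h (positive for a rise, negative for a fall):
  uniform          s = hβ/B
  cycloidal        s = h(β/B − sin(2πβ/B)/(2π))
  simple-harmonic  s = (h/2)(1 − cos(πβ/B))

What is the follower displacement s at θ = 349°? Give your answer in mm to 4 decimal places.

seg 1 [0°–135°] uniform, h=22: full span → s += 22 → s = 22.0000
seg 2 [135°–262.6°] cycloidal, h=11: full span → s += 11 → s = 33.0000
seg 3 [262.6°–338.1°] simple-harmonic, h=-22: full span → s += -22 → s = 11.0000
seg 4 [338.1°–360°] uniform, h=13: θ=349° here. β=10.9, B=21.9. 13·10.9/21.9 = 6.4703 → s = 17.4703

17.4703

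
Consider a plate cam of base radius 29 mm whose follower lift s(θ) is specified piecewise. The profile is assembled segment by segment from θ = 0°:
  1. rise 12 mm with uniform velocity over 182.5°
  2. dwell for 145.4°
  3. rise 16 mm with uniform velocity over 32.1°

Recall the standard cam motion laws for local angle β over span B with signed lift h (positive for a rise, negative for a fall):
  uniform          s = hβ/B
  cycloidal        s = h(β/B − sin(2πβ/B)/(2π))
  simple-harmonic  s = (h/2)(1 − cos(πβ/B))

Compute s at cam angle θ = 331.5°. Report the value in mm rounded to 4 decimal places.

seg 1 [0°–182.5°] uniform, h=12: full span → s += 12 → s = 12.0000
seg 2 [182.5°–327.9°] dwell: s stays 12.0000
seg 3 [327.9°–360°] uniform, h=16: θ=331.5° here. β=3.6, B=32.1. 16·3.6/32.1 = 1.7944 → s = 13.7944

13.7944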